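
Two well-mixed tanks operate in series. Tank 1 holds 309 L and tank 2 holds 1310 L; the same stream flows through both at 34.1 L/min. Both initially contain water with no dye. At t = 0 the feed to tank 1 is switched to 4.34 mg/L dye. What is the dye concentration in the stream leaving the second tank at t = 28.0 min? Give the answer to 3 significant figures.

1.66 mg/L

Species balance on tank i: dCᵢ/dt = (Cᵢ₋₁ − Cᵢ)/τᵢ with τᵢ = Vᵢ/Q.
τ₁ = 309/34.1 = 9.0616 min; τ₂ = 1310/34.1 = 38.416 min.
Solving the cascade with C₁(0)=C₂(0)=0 gives C₂(t) = C_in[1 − (τ₁ e^(−t/τ₁) − τ₂ e^(−t/τ₂))/(τ₁ − τ₂)].
At t = 28.0: e^(−t/τ₁) = 0.045503, e^(−t/τ₂) = 0.48246.
C₂ = 4.34·[1 − (9.0616·0.045503 − 38.416·0.48246)/(-29.355)] = 4.34·0.38265 = 1.6607 mg/L.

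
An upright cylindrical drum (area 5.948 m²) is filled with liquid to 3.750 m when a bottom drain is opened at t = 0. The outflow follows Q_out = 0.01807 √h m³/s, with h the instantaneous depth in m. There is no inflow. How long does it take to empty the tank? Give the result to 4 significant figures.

With no inflow, A dh/dt = −0.01807 √h.
Separate and integrate: 2(√h − √h₀) = −(0.01807/A) t.
Tank is empty when √h = 0: t_empty = 2A√h₀/0.01807.
t_empty = 2·5.948·√3.750/0.01807 = 11.8960·1.93649/0.01807 = 1274.85 s.

1275 s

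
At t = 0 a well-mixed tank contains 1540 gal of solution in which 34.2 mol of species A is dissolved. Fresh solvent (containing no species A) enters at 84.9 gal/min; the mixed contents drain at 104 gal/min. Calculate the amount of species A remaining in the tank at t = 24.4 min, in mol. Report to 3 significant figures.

4.81 mol

Total volume: dV/dt = Q_in − Q_out = -19.100 gal/min, so V(t) = 1540 − 19.100 t and V(24.4) = 1074.0 gal.
Species balance (pure solvent in): dm/dt = −Q_out · m/V(t).
dm/m = −Q_out dt/(V₀ − 19.100 t); integrating gives ln(m/m₀) = −(Q_out/(Q_in−Q_out)) ln(V/V₀).
m = m₀ (V₀/V)^(Q_out/(Q_in−Q_out)) = 34.2 × (1540/1074.0)^(-5.4450) = 4.8051 mol.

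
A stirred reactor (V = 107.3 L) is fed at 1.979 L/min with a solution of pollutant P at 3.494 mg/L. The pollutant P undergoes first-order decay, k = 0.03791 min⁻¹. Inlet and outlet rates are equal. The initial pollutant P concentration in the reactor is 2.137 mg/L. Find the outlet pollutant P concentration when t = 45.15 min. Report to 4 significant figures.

Species balance: V dC/dt = Q C_in − Q C − k V C.
This is linear with rate a = Q/V + k = 0.0563536 min⁻¹.
C_ss = Q C_in/(Q + kV) = 1.14353 mg/L; C(t) = C_ss + (C₀ − C_ss) e^(−a t).
C(45.15) = 1.14353 + (0.993471)·e^(−0.0563536·45.15) = 1.14353 + (0.993471)·0.0785228 = 1.22154 mg/L.

1.222 mg/L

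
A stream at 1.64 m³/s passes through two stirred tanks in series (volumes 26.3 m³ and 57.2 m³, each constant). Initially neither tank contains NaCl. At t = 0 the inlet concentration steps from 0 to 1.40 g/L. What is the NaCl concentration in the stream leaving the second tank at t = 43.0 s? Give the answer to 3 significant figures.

Time constants: τᵢ = Vᵢ/Q for each well-mixed tank.
τ₁ = 26.3/1.64 = 16.037 s; τ₂ = 57.2/1.64 = 34.878 s.
Solving the cascade with C₁(0)=C₂(0)=0 gives C₂(t) = C_in[1 − (τ₁ e^(−t/τ₁) − τ₂ e^(−t/τ₂))/(τ₁ − τ₂)].
At t = 43.0: e^(−t/τ₁) = 0.068469, e^(−t/τ₂) = 0.29146.
C₂ = 1.40·[1 − (16.037·0.068469 − 34.878·0.29146)/(-18.841)] = 1.40·0.51875 = 0.72625 g/L.

0.726 g/L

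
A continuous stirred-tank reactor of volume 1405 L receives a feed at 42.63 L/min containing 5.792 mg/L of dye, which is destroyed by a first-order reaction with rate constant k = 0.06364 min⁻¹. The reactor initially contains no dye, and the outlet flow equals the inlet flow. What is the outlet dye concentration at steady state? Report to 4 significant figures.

Accumulation = in − out − consumed: V dC/dt = Q C_in − Q C − k V C.
At steady state: 0 = Q C_in − (Q + kV) C_ss, so C_ss = Q C_in/(Q + kV).
C_ss = 42.63·5.792/(42.63 + 0.06364·1405) = 246.913/132.044 = 1.86993 mg/L.

1.870 mg/L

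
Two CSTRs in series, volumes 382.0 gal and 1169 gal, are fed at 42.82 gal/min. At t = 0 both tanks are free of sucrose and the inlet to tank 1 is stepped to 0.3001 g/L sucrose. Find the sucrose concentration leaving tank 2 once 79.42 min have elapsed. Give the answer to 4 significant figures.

Each tank obeys Vᵢ dCᵢ/dt = Q(Cᵢ₋₁ − Cᵢ), so τᵢ = Vᵢ/Q.
τ₁ = 382.0/42.82 = 8.92106 min; τ₂ = 1169/42.82 = 27.3003 min.
Solving the cascade with C₁(0)=C₂(0)=0 gives C₂(t) = C_in[1 − (τ₁ e^(−t/τ₁) − τ₂ e^(−t/τ₂))/(τ₁ − τ₂)].
At t = 79.42: e^(−t/τ₁) = 0.000136045, e^(−t/τ₂) = 0.0545235.
C₂ = 0.3001·[1 − (8.92106·0.000136045 − 27.3003·0.0545235)/(-18.3793)] = 0.3001·0.919077 = 0.275815 g/L.

0.2758 g/L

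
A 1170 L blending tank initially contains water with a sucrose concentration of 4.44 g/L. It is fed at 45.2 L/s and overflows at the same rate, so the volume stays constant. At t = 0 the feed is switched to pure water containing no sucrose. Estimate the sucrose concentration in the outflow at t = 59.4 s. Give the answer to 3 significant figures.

0.447 g/L

Species balance on the tank: V dC/dt = Q(C_in − C).
Rewrite as dC/dt + C/τ = C_in/τ, τ = V/Q = 25.885 s.
Solution: C(t) = C_in + (C₀ − C_in) e^(−t/τ).
C(59.4) = 0 + (4.44 − 0)·e^(−59.4/25.885) = 0 + (4.4400)·0.10078 = 0.44748 g/L.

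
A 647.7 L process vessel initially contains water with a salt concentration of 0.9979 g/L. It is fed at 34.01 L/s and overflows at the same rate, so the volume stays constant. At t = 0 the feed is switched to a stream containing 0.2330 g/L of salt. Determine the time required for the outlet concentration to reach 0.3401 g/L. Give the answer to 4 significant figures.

37.44 s

Transient balance on the dissolved component: V dC/dt = Q(C_in − C), so τ = V/Q = 19.0444 s.
C(t) = C_in + (C₀ − C_in) e^(−t/τ). Set C = 0.3401 and solve for t:
e^(−t/τ) = (C − C_in)/(C₀ − C_in) = (0.3401 − 0.2330)/(0.9979 − 0.2330) = 0.140018
t = −τ ln(…) = 19.0444 × 1.96598 = 37.4409 s.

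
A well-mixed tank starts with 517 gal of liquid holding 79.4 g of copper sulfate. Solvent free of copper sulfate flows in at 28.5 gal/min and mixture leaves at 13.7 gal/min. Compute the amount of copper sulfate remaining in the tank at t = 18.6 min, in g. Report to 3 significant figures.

Total volume: dV/dt = Q_in − Q_out = 14.800 gal/min, so V(t) = 517 + 14.800 t and V(18.6) = 792.28 gal.
No copper sulfate enters, so dm/dt = −Q_out · (m/V).
Separate: dm/m = −Q_out dt/V(t) ⇒ ln(m/m₀) = −(Q_out/(Q_in−Q_out)) ln(V/V₀).
m = m₀ (V₀/V)^(Q_out/(Q_in−Q_out)) = 79.4 × (517/792.28)^(0.92568) = 53.482 g.

53.5 g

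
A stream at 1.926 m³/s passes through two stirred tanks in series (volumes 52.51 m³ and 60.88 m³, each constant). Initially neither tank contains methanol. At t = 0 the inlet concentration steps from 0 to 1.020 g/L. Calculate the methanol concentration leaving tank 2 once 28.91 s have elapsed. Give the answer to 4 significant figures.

0.2635 g/L

Time constants: τᵢ = Vᵢ/Q for each well-mixed tank.
τ₁ = 52.51/1.926 = 27.2638 s; τ₂ = 60.88/1.926 = 31.6096 s.
Tank 1: C₁ = C_in(1 − e^(−t/τ₁)). Tank 2 (τ₁ ≠ τ₂): C₂ = C_in[1 − (τ₁ e^(−t/τ₁) − τ₂ e^(−t/τ₂))/(τ₁ − τ₂)].
At t = 28.91: e^(−t/τ₁) = 0.346323, e^(−t/τ₂) = 0.400678.
C₂ = 1.020·[1 − (27.2638·0.346323 − 31.6096·0.400678)/(-4.34579)] = 1.020·0.258323 = 0.263489 g/L.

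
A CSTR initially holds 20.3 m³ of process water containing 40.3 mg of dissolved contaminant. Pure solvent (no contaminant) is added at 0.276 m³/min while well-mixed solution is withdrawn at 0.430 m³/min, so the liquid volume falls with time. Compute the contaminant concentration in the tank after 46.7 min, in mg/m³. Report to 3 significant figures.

Total volume: dV/dt = Q_in − Q_out = -0.15400 m³/min, so V(t) = 20.3 − 0.15400 t and V(46.7) = 13.108 m³.
No contaminant enters, so dm/dt = −Q_out · (m/V).
Separate: dm/m = −Q_out dt/V(t) ⇒ ln(m/m₀) = −(Q_out/(Q_in−Q_out)) ln(V/V₀).
m = m₀ (V₀/V)^(Q_out/(Q_in−Q_out)) = 40.3 × (20.3/13.108)^(-2.7922) = 11.883 mg.
C = m/V = 11.883/13.108 = 0.90651 mg/m³.

0.907 mg/m³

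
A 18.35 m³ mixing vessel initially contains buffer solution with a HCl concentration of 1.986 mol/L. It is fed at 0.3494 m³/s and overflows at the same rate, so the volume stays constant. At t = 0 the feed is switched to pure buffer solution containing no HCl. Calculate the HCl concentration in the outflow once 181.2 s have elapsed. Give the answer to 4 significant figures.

Transient balance on the dissolved component: V dC/dt = Q(C_in − C).
Time constant τ = V/Q = 18.35/0.3494 = 52.5186 s.
Integrating: C(t) = C_in + (C₀ − C_in) e^(−t/τ).
C(181.2) = 0 + (1.986 − 0)·e^(−181.2/52.5186) = 0 + (1.98600)·0.0317391 = 0.0630338 mol/L.

0.06303 mol/L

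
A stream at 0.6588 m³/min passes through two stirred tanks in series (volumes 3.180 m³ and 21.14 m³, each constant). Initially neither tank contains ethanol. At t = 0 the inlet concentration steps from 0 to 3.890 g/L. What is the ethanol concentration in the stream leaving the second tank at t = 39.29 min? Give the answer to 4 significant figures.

2.544 g/L

Species balance on tank i: dCᵢ/dt = (Cᵢ₋₁ − Cᵢ)/τᵢ with τᵢ = Vᵢ/Q.
τ₁ = 3.180/0.6588 = 4.82696 min; τ₂ = 21.14/0.6588 = 32.0886 min.
Tank 1: C₁ = C_in(1 − e^(−t/τ₁)). Tank 2 (τ₁ ≠ τ₂): C₂ = C_in[1 − (τ₁ e^(−t/τ₁) − τ₂ e^(−t/τ₂))/(τ₁ − τ₂)].
At t = 39.29: e^(−t/τ₁) = 0.000291724, e^(−t/τ₂) = 0.293928.
C₂ = 3.890·[1 − (4.82696·0.000291724 − 32.0886·0.293928)/(-27.2617)] = 3.890·0.654081 = 2.54437 g/L.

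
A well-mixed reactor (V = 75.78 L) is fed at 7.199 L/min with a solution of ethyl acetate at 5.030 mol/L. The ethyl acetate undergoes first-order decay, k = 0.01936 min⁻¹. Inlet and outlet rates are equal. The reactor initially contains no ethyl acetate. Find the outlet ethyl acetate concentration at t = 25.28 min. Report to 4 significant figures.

Species balance: V dC/dt = Q C_in − Q C − k V C.
dC/dt = (Q/V) C_in − (Q/V + k) C; effective rate a = Q/V + k = 0.0949987 + 0.01936 = 0.114359 min⁻¹.
C_ss = Q C_in/(Q + kV) = 4.17846 mol/L; C(t) = C_ss + (C₀ − C_ss) e^(−a t).
C(25.28) = 4.17846 + (-4.17846)·e^(−0.114359·25.28) = 4.17846 + (-4.17846)·0.0555214 = 3.94647 mol/L.

3.946 mol/L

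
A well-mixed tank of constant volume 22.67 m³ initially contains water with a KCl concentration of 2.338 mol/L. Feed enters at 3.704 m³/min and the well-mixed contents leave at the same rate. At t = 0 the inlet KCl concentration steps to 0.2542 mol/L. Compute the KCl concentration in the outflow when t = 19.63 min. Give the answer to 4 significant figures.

Mass balance on the solute (V constant): V dC/dt = Q(C_in − C).
Rewrite as dC/dt + C/τ = C_in/τ, τ = V/Q = 6.12041 min.
C approaches C_in exponentially: C(t) = C_in + (C₀ − C_in) e^(−t/τ).
C(19.63) = 0.2542 + (2.338 − 0.2542)·e^(−19.63/6.12041) = 0.2542 + (2.08380)·0.0404657 = 0.338522 mol/L.

0.3385 mol/L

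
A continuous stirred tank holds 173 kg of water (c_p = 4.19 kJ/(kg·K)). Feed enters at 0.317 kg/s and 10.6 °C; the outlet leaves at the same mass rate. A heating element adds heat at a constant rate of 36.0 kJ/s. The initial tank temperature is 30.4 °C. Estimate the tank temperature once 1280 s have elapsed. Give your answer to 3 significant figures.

37.0 °C

M c_p dT/dt = ṁ c_p (T_in − T) + Q̇.
τ = M/ṁ = 545.74 s; T_ss = T_in + Q̇/(ṁ c_p) = 10.6 + 36.0/(0.317·4.19) = 37.704 °C.
Integrating: T(t) = T_ss + (T₀ − T_ss) e^(−t/τ).
T(1280) = 37.704 + (-7.3037)·e^(−1280/545.74) = 37.704 + (-7.3037)·0.095806 = 37.004 °C.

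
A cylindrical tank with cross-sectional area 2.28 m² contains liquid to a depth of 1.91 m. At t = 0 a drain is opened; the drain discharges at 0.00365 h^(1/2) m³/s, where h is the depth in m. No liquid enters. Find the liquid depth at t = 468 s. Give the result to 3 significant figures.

With no inflow, A dh/dt = −0.00365 √h.
This is separable: 2 d(√h)/dt = −0.00365/A, so √h = √h₀ − (0.00365/(2A)) t.
√h = √1.91 − 0.00365·468/(2·2.28) = 1.3820 − 0.37461 = 1.0074.
h = 1.0074² = 1.0149 m.

1.01 m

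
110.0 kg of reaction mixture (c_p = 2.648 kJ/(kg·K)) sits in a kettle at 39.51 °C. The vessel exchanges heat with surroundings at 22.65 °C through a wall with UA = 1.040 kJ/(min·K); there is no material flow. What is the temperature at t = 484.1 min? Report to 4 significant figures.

M c_p dT/dt = −UA(T − T_amb).
dT/dt = (T_ss − T)/τ with T_ss = T_amb = 22.6500 °C, τ = M c_p/UA = 110.0·2.648/1.040 = 280.077 min.
Integrating: T(t) = T_ss + (T₀ − T_ss) e^(−t/τ).
T(484.1) = 22.6500 + (16.8600)·0.177559 = 25.6436 °C.

25.64 °C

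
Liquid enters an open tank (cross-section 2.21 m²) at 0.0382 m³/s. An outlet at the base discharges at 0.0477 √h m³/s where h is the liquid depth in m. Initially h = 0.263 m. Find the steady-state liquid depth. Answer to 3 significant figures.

Level balance: A dh/dt = 0.0382 − 0.0477 √h. Setting dh/dt = 0:
Q_in = 0.0477 √h_ss ⇒ √h_ss = 0.0382/0.0477 = 0.80084.
h_ss = 0.80084² = 0.64134 m. (Since h₀ = 0.263 m < h_ss, the level will rise toward this value.)

0.641 m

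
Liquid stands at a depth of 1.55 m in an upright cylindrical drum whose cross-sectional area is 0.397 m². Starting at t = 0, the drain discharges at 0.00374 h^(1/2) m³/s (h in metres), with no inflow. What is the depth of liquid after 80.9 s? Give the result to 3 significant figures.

0.746 m

With no inflow, A dh/dt = −0.00374 √h.
This is separable: 2 d(√h)/dt = −0.00374/A, so √h = √h₀ − (0.00374/(2A)) t.
√h = √1.55 − 0.00374·80.9/(2·0.397) = 1.2450 − 0.38107 = 0.86392.
h = 0.86392² = 0.74637 m.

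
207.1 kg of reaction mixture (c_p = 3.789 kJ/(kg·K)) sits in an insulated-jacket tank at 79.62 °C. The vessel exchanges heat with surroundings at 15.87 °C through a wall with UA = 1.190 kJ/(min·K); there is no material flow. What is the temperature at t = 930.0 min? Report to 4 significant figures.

Lumped-capacitance energy balance: M c_p dT/dt = UA(T_amb − T).
dT/dt = (T_ss − T)/τ with T_ss = T_amb = 15.8700 °C, τ = M c_p/UA = 207.1·3.789/1.190 = 659.413 min.
This is linear first-order; T(t) = T_ss + (T₀ − T_ss) e^(−t/τ).
T(930.0) = 15.8700 + (63.7500)·0.244059 = 31.4288 °C.

31.43 °C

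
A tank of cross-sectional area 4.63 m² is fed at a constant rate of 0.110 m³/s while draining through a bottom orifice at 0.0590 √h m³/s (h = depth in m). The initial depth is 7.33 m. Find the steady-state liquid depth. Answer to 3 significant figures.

Unsteady balance on liquid volume: A dh/dt = Q_in − 0.0590 √h. At steady state dh/dt = 0:
Q_in = 0.0590 √h_ss ⇒ √h_ss = 0.110/0.0590 = 1.8644.
h_ss = 1.8644² = 3.4760 m. (Since h₀ = 7.33 m > h_ss, the level will fall toward this value.)

3.48 m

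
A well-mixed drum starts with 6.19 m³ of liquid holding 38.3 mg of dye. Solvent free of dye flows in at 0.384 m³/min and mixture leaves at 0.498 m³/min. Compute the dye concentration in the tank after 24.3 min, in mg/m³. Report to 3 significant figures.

Let m(t) be the amount of dye. Volume: V(t) = V₀ + (Q_in − Q_out) t = 6.19 − 0.11400 t; V(24.3) = 3.4198 m³.
Solute balance: dm/dt = 0 − Q_out C = −Q_out m/V(t).
dm/m = −Q_out dt/(V₀ − 0.11400 t); integrating gives ln(m/m₀) = −(Q_out/(Q_in−Q_out)) ln(V/V₀).
m = m₀ (V₀/V)^(Q_out/(Q_in−Q_out)) = 38.3 × (6.19/3.4198)^(-4.3684) = 2.8675 mg.
C = m/V = 2.8675/3.4198 = 0.83849 mg/m³.

0.838 mg/m³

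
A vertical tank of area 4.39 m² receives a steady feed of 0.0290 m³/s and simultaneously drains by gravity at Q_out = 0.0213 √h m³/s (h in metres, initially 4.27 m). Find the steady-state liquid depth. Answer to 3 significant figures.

1.85 m

Level balance: A dh/dt = 0.0290 − 0.0213 √h. Setting dh/dt = 0:
Q_in = 0.0213 √h_ss ⇒ √h_ss = 0.0290/0.0213 = 1.3615.
h_ss = 1.3615² = 1.8537 m. (Since h₀ = 4.27 m > h_ss, the level will fall toward this value.)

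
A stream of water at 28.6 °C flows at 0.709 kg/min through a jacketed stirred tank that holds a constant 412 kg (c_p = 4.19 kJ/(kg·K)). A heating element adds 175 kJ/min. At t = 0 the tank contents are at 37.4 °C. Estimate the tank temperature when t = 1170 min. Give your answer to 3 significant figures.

80.8 °C

Heat balance on the well-mixed liquid: M c_p dT/dt = ṁ c_p (T_in − T) + 175.
Rearrange: dT/dt = (T_ss − T)/τ with τ = M/ṁ = 581.10 min and T_ss = T_in + Q̇/(ṁ c_p) = 87.508 °C.
T approaches T_ss exponentially: T(t) = T_ss + (T₀ − T_ss) e^(−t/τ).
T(1170) = 87.508 + (-50.108)·e^(−1170/581.10) = 87.508 + (-50.108)·0.13353 = 80.817 °C.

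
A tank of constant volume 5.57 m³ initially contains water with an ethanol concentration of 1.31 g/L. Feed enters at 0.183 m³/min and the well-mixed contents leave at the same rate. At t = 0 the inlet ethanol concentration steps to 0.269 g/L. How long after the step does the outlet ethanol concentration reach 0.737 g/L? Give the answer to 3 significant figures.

24.3 min

Species balance: V dC/dt = Q(C_in − C) ⇒ τ = V/Q = 30.437 min.
C(t) = C_in + (C₀ − C_in) e^(−t/τ). Set C = 0.737 and solve for t:
e^(−t/τ) = (C − C_in)/(C₀ − C_in) = (0.737 − 0.269)/(1.31 − 0.269) = 0.44957
t = −τ ln(…) = 30.437 × 0.79947 = 24.334 min.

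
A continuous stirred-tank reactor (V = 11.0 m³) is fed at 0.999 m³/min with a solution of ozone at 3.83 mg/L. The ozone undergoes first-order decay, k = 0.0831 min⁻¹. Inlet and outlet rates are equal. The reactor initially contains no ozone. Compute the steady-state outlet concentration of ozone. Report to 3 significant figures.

Species balance: V dC/dt = Q C_in − Q C − k V C.
At steady state: 0 = Q C_in − (Q + kV) C_ss, so C_ss = Q C_in/(Q + kV).
C_ss = 0.999·3.83/(0.999 + 0.0831·11.0) = 3.8262/1.9131 = 2.0000 mg/L.

2.00 mg/L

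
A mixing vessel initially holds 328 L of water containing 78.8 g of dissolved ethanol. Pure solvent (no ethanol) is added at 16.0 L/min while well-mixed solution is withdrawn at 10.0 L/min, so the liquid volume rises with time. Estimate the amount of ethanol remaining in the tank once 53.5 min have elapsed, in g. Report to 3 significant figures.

25.3 g

Total volume: dV/dt = Q_in − Q_out = 6.0000 L/min, so V(t) = 328 + 6.0000 t and V(53.5) = 649.00 L.
No ethanol enters, so dm/dt = −Q_out · (m/V).
dm/m = −Q_out dt/(V₀ + 6.0000 t); integrating gives ln(m/m₀) = −(Q_out/(Q_in−Q_out)) ln(V/V₀).
m = m₀ (V₀/V)^(Q_out/(Q_in−Q_out)) = 78.8 × (328/649.00)^(1.6667) = 25.268 g.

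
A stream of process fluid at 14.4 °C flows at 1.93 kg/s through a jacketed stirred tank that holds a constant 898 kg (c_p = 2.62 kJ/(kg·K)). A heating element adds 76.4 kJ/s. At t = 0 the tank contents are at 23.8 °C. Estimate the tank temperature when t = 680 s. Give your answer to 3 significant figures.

Heat balance on the well-mixed liquid: M c_p dT/dt = ṁ c_p (T_in − T) + 76.4.
Rearrange: dT/dt = (T_ss − T)/τ with τ = M/ṁ = 465.28 s and T_ss = T_in + Q̇/(ṁ c_p) = 29.509 °C.
Solution: T(t) = T_ss + (T₀ − T_ss) e^(−t/τ).
T(680) = 29.509 + (-5.7090)·e^(−680/465.28) = 29.509 + (-5.7090)·0.23190 = 28.185 °C.

28.2 °C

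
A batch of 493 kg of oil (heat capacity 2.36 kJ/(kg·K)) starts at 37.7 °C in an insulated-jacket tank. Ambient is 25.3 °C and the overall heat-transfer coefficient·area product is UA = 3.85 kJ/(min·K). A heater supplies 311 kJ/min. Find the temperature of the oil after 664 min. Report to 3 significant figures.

98.5 °C

Lumped-capacitance energy balance: M c_p dT/dt = UA(T_amb − T) + Q̇.
dT/dt = (T_ss − T)/τ with T_ss = T_amb + Q̇/UA = 25.3 + 311/3.85 = 106.08 °C, τ = M c_p/UA = 493·2.36/3.85 = 302.20 min.
T approaches T_ss exponentially: T(t) = T_ss + (T₀ − T_ss) e^(−t/τ).
T(664) = 106.08 + (-68.379)·0.11111 = 98.481 °C.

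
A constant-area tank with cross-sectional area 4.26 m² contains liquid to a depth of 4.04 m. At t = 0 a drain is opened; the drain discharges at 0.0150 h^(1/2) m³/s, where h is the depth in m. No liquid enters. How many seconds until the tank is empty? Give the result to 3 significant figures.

1140 s

Accumulation of liquid (constant cross-section A): A dh/dt = −0.0150 √h.
This is separable: 2 d(√h)/dt = −0.0150/A, so √h = √h₀ − (0.0150/(2A)) t.
Tank is empty when √h = 0: t_empty = 2A√h₀/0.0150.
t_empty = 2·4.26·√4.04/0.0150 = 8.5200·2.0100/0.0150 = 1141.7 s.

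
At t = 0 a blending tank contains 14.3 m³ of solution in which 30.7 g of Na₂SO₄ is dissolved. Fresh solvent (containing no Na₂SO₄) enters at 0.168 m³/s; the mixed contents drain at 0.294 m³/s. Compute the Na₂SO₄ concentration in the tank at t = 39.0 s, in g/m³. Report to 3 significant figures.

Total volume: dV/dt = Q_in − Q_out = -0.12600 m³/s, so V(t) = 14.3 − 0.12600 t and V(39.0) = 9.3860 m³.
Species balance (pure solvent in): dm/dt = −Q_out · m/V(t).
Separate: dm/m = −Q_out dt/V(t) ⇒ ln(m/m₀) = −(Q_out/(Q_in−Q_out)) ln(V/V₀).
m = m₀ (V₀/V)^(Q_out/(Q_in−Q_out)) = 30.7 × (14.3/9.3860)^(-2.3333) = 11.494 g.
C = m/V = 11.494/9.3860 = 1.2246 g/m³.

1.22 g/m³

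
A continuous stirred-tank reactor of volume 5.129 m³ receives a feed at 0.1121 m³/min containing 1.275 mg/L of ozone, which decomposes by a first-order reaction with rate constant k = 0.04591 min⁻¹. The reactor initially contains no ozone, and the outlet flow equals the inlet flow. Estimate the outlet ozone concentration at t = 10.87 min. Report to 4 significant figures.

0.2144 mg/L

V dC/dt = Q(C_in − C) − k V C.
dC/dt = (Q/V) C_in − (Q/V + k) C; effective rate a = Q/V + k = 0.0218561 + 0.04591 = 0.0677661 min⁻¹.
C_ss = Q C_in/(Q + kV) = 0.411216 mg/L; C(t) = C_ss + (C₀ − C_ss) e^(−a t).
C(10.87) = 0.411216 + (-0.411216)·e^(−0.0677661·10.87) = 0.411216 + (-0.411216)·0.478730 = 0.214355 mg/L.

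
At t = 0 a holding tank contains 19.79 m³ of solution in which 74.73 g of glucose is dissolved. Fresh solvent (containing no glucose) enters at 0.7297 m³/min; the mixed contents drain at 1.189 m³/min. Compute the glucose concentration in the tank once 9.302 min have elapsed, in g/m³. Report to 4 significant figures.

2.566 g/m³

Total volume: dV/dt = Q_in − Q_out = -0.459300 m³/min, so V(t) = 19.79 − 0.459300 t and V(9.302) = 15.5176 m³.
No glucose enters, so dm/dt = −Q_out · (m/V).
Separate: dm/m = −Q_out dt/V(t) ⇒ ln(m/m₀) = −(Q_out/(Q_in−Q_out)) ln(V/V₀).
m = m₀ (V₀/V)^(Q_out/(Q_in−Q_out)) = 74.73 × (19.79/15.5176)^(-2.58872) = 39.8172 g.
C = m/V = 39.8172/15.5176 = 2.56594 g/m³.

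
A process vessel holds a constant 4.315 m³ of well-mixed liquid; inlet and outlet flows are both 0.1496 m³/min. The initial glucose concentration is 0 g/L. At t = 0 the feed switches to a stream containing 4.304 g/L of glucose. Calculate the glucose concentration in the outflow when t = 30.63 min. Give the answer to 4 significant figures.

2.816 g/L

Mass balance on the solute (V constant): V dC/dt = Q(C_in − C).
Time constant τ = V/Q = 4.315/0.1496 = 28.8436 min.
Integrating: C(t) = C_in + (C₀ − C_in) e^(−t/τ).
C(30.63) = 4.304 + (0 − 4.304)·e^(−30.63/28.8436) = 4.304 + (-4.30400)·0.345786 = 2.81574 g/L.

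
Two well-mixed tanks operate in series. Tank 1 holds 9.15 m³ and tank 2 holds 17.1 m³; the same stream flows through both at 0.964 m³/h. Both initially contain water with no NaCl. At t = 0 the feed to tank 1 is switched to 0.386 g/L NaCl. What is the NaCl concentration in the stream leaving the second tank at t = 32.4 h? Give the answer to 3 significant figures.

0.267 g/L

Each tank obeys Vᵢ dCᵢ/dt = Q(Cᵢ₋₁ − Cᵢ), so τᵢ = Vᵢ/Q.
τ₁ = 9.15/0.964 = 9.4917 h; τ₂ = 17.1/0.964 = 17.739 h.
Solving the cascade with C₁(0)=C₂(0)=0 gives C₂(t) = C_in[1 − (τ₁ e^(−t/τ₁) − τ₂ e^(−t/τ₂))/(τ₁ − τ₂)].
At t = 32.4: e^(−t/τ₁) = 0.032925, e^(−t/τ₂) = 0.16097.
C₂ = 0.386·[1 − (9.4917·0.032925 − 17.739·0.16097)/(-8.2469)] = 0.386·0.69165 = 0.26698 g/L.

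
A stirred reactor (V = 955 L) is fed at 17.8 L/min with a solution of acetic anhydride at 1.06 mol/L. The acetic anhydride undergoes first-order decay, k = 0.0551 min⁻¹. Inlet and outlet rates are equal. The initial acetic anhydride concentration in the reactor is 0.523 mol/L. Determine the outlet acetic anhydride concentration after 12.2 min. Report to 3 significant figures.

V dC/dt = Q(C_in − C) − k V C.
dC/dt = (Q/V) C_in − (Q/V + k) C; effective rate a = Q/V + k = 0.018639 + 0.0551 = 0.073739 min⁻¹.
C_ss = Q C_in/(Q + kV) = 0.26793 mol/L; C(t) = C_ss + (C₀ − C_ss) e^(−a t).
C(12.2) = 0.26793 + (0.25507)·e^(−0.073739·12.2) = 0.26793 + (0.25507)·0.40673 = 0.37168 mol/L.

0.372 mol/L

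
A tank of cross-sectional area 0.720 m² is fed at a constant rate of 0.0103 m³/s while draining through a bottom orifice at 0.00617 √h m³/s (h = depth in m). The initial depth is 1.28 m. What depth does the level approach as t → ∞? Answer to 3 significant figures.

2.79 m

Level balance: A dh/dt = 0.0103 − 0.00617 √h. Setting dh/dt = 0:
Q_in = 0.00617 √h_ss ⇒ √h_ss = 0.0103/0.00617 = 1.6694.
h_ss = 1.6694² = 2.7868 m. (Since h₀ = 1.28 m < h_ss, the level will rise toward this value.)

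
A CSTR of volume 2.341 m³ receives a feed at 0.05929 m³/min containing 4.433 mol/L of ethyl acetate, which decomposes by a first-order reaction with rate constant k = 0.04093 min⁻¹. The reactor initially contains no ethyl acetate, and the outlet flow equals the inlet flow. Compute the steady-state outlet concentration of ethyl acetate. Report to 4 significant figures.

1.695 mol/L

Species balance: V dC/dt = Q C_in − Q C − k V C.
Steady state (dC/dt = 0): C_ss = Q C_in/(Q + kV) = C_in/(1 + kV/Q).
C_ss = 0.05929·4.433/(0.05929 + 0.04093·2.341) = 0.262833/0.155107 = 1.69452 mol/L.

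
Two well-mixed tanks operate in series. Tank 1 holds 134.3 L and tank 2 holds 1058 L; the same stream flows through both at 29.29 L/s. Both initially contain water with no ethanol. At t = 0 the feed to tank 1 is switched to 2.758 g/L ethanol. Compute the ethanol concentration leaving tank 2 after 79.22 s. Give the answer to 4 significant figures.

2.406 g/L

Time constants: τᵢ = Vᵢ/Q for each well-mixed tank.
τ₁ = 134.3/29.29 = 4.58518 s; τ₂ = 1058/29.29 = 36.1215 s.
Tank 1: C₁ = C_in(1 − e^(−t/τ₁)). Tank 2 (τ₁ ≠ τ₂): C₂ = C_in[1 − (τ₁ e^(−t/τ₁) − τ₂ e^(−t/τ₂))/(τ₁ − τ₂)].
At t = 79.22: e^(−t/τ₁) = 3.13707e-08, e^(−t/τ₂) = 0.111565.
C₂ = 2.758·[1 − (4.58518·3.13707e-08 − 36.1215·0.111565)/(-31.5364)] = 2.758·0.872215 = 2.40557 g/L.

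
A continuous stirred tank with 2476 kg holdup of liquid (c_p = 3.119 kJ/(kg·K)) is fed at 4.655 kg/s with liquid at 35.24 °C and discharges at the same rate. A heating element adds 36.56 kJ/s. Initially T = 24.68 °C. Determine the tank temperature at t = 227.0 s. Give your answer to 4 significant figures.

29.22 °C

M c_p dT/dt = ṁ c_p (T_in − T) + Q̇.
τ = M/ṁ = 531.901 s; T_ss = T_in + Q̇/(ṁ c_p) = 35.24 + 36.56/(4.655·3.119) = 37.7581 °C.
Integrating: T(t) = T_ss + (T₀ − T_ss) e^(−t/τ).
T(227.0) = 37.7581 + (-13.0781)·e^(−227.0/531.901) = 37.7581 + (-13.0781)·0.652613 = 29.2232 °C.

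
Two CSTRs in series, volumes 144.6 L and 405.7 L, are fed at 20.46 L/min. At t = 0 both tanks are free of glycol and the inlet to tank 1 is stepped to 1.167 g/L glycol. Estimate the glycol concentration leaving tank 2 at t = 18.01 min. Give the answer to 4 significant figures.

Species balance on tank i: dCᵢ/dt = (Cᵢ₋₁ − Cᵢ)/τᵢ with τᵢ = Vᵢ/Q.
τ₁ = 144.6/20.46 = 7.06745 min; τ₂ = 405.7/20.46 = 19.8289 min.
Solving the cascade with C₁(0)=C₂(0)=0 gives C₂(t) = C_in[1 − (τ₁ e^(−t/τ₁) − τ₂ e^(−t/τ₂))/(τ₁ − τ₂)].
At t = 18.01: e^(−t/τ₁) = 0.0782143, e^(−t/τ₂) = 0.403222.
C₂ = 1.167·[1 − (7.06745·0.0782143 − 19.8289·0.403222)/(-12.7615)] = 1.167·0.416786 = 0.486389 g/L.

0.4864 g/L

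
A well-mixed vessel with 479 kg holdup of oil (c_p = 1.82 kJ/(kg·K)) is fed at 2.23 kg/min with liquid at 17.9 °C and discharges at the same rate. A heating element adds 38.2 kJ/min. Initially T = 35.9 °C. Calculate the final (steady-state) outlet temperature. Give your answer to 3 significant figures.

M c_p dT/dt = ṁ c_p (T_in − T) + Q̇.
At steady state dT/dt = 0 ⇒ T_ss = T_in + Q̇/(ṁ c_p) = 17.9 + 38.2/(2.23·1.82) = 27.312 °C.

27.3 °C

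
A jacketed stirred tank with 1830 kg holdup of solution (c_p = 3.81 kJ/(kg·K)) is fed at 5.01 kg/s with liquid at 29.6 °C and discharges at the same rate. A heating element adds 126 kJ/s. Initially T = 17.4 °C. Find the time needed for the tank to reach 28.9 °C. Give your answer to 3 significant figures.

346 s

Heat balance on the well-mixed liquid: M c_p dT/dt = ṁ c_p (T_in − T) + 126.
τ = M/ṁ = 365.27 s; T_ss = T_in + Q̇/(ṁ c_p) = 36.201 °C.
T(t) = T_ss + (T₀ − T_ss) e^(−t/τ). Set T = 28.9:
e^(−t/τ) = (28.9 − 36.201)/(17.4 − 36.201) = 0.38833
t = −365.27 · ln(0.38833) = 345.51 s.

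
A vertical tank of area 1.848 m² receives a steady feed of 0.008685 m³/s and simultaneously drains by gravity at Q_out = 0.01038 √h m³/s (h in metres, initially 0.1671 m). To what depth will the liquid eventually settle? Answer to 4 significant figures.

0.7001 m

A dh/dt = Q_in − 0.01038 √h. Steady state requires inflow = outflow:
Q_in = 0.01038 √h_ss ⇒ √h_ss = 0.008685/0.01038 = 0.836705.
h_ss = 0.836705² = 0.700076 m. (Since h₀ = 0.1671 m < h_ss, the level will rise toward this value.)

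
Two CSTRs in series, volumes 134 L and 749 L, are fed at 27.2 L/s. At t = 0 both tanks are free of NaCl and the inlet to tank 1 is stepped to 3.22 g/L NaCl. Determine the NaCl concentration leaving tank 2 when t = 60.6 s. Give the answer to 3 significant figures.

Time constants: τᵢ = Vᵢ/Q for each well-mixed tank.
τ₁ = 134/27.2 = 4.9265 s; τ₂ = 749/27.2 = 27.537 s.
Solving the cascade with C₁(0)=C₂(0)=0 gives C₂(t) = C_in[1 − (τ₁ e^(−t/τ₁) − τ₂ e^(−t/τ₂))/(τ₁ − τ₂)].
At t = 60.6: e^(−t/τ₁) = 4.5477e-06, e^(−t/τ₂) = 0.11073.
C₂ = 3.22·[1 − (4.9265·4.5477e-06 − 27.537·0.11073)/(-22.610)] = 3.22·0.86515 = 2.7858 g/L.

2.79 g/L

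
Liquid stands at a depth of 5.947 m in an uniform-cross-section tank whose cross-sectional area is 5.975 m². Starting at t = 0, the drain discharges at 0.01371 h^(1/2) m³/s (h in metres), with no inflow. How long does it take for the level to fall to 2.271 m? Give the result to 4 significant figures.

812.1 s

With no inflow, A dh/dt = −0.01371 √h.
Separate and integrate: 2(√h − √h₀) = −(0.01371/A) t.
t = 2A(√h₀ − √h)/0.01371 = 2·5.975·(√5.947 − √2.271)/0.01371
  = 11.9500 × (2.43865 − 1.50698) / 0.01371 = 812.063 s.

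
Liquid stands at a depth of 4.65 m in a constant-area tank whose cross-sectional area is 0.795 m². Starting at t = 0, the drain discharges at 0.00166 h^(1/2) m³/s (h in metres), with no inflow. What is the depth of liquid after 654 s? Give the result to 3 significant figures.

2.17 m

Volume balance on the tank: A dh/dt = −0.00166 √h.
∫ h^(−1/2) dh = −(0.00166/A) ∫ dt, giving 2√h = 2√h₀ − (0.00166/A) t.
√h = √4.65 − 0.00166·654/(2·0.795) = 2.1564 − 0.68279 = 1.4736.
h = 1.4736² = 2.1715 m.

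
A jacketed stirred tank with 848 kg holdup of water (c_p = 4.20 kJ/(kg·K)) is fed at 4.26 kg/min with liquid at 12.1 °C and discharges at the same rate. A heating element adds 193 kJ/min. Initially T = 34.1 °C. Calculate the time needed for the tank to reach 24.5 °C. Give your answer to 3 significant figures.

386 min

M c_p dT/dt = ṁ c_p (T_in − T) + Q̇.
τ = M/ṁ = 199.06 min; T_ss = T_in + Q̇/(ṁ c_p) = 22.887 °C.
T(t) = T_ss + (T₀ − T_ss) e^(−t/τ). Set T = 24.5:
e^(−t/τ) = (24.5 − 22.887)/(34.1 − 22.887) = 0.14386
t = −199.06 · ln(0.14386) = 385.97 min.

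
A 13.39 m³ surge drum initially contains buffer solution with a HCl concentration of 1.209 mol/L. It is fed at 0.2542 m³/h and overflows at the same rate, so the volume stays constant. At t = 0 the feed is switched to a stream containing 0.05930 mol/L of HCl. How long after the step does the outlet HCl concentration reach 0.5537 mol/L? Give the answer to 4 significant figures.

Species balance: V dC/dt = Q(C_in − C) ⇒ τ = V/Q = 52.6751 h.
C(t) = C_in + (C₀ − C_in) e^(−t/τ). Set C = 0.5537 and solve for t:
e^(−t/τ) = (C − C_in)/(C₀ − C_in) = (0.5537 − 0.05930)/(1.209 − 0.05930) = 0.430025
t = −τ ln(…) = 52.6751 × 0.843911 = 44.4531 h.

44.45 h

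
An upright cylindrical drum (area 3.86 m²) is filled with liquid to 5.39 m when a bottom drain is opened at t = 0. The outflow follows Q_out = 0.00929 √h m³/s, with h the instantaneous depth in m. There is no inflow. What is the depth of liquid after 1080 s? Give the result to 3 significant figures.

A dh/dt = −Q_out = −0.00929 √h.
Separate and integrate: 2(√h − √h₀) = −(0.00929/A) t.
√h = √5.39 − 0.00929·1080/(2·3.86) = 2.3216 − 1.2996 = 1.0220.
h = 1.0220² = 1.0445 m.

1.04 m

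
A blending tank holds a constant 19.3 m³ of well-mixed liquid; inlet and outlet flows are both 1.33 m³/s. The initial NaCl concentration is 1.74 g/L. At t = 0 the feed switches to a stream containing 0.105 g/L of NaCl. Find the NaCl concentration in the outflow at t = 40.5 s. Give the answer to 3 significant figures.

0.205 g/L

Unsteady species balance (constant V, well mixed): V dC/dt = Q(C_in − C).
So dC/dt = (C_in − C)/τ with τ = V/Q = 19.3/1.33 = 14.511 s.
Solution: C(t) = C_in + (C₀ − C_in) e^(−t/τ).
C(40.5) = 0.105 + (1.74 − 0.105)·e^(−40.5/14.511) = 0.105 + (1.6350)·0.061364 = 0.20533 g/L.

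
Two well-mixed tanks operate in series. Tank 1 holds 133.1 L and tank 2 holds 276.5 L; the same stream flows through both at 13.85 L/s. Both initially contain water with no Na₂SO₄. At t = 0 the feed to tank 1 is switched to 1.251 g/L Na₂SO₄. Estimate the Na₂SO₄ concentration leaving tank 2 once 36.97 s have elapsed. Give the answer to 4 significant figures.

Species balance on tank i: dCᵢ/dt = (Cᵢ₋₁ − Cᵢ)/τᵢ with τᵢ = Vᵢ/Q.
τ₁ = 133.1/13.85 = 9.61011 s; τ₂ = 276.5/13.85 = 19.9639 s.
Solving the cascade with C₁(0)=C₂(0)=0 gives C₂(t) = C_in[1 − (τ₁ e^(−t/τ₁) − τ₂ e^(−t/τ₂))/(τ₁ − τ₂)].
At t = 36.97: e^(−t/τ₁) = 0.0213439, e^(−t/τ₂) = 0.156948.
C₂ = 1.251·[1 − (9.61011·0.0213439 − 19.9639·0.156948)/(-10.3538)] = 1.251·0.717188 = 0.897203 g/L.

0.8972 g/L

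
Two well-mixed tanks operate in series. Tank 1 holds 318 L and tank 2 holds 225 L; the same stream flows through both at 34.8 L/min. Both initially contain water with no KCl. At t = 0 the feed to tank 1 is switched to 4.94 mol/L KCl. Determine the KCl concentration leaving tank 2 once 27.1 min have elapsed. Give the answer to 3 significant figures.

4.25 mol/L

Time constants: τᵢ = Vᵢ/Q for each well-mixed tank.
τ₁ = 318/34.8 = 9.1379 min; τ₂ = 225/34.8 = 6.4655 min.
Tank 1: C₁ = C_in(1 − e^(−t/τ₁)). Tank 2 (τ₁ ≠ τ₂): C₂ = C_in[1 − (τ₁ e^(−t/τ₁) − τ₂ e^(−t/τ₂))/(τ₁ − τ₂)].
At t = 27.1: e^(−t/τ₁) = 0.051526, e^(−t/τ₂) = 0.015124.
C₂ = 4.94·[1 − (9.1379·0.051526 − 6.4655·0.015124)/(2.6724)] = 4.94·0.86040 = 4.2504 mol/L.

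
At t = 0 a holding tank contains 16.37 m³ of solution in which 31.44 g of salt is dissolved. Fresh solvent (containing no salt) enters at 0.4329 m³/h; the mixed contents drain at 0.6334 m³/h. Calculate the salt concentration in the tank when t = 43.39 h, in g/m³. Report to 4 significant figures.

0.3737 g/m³

Let m(t) be the amount of salt. Volume: V(t) = V₀ + (Q_in − Q_out) t = 16.37 − 0.200500 t; V(43.39) = 7.67031 m³.
Solute balance: dm/dt = 0 − Q_out C = −Q_out m/V(t).
dm/m = −Q_out dt/(V₀ − 0.200500 t); integrating gives ln(m/m₀) = −(Q_out/(Q_in−Q_out)) ln(V/V₀).
m = m₀ (V₀/V)^(Q_out/(Q_in−Q_out)) = 31.44 × (16.37/7.67031)^(-3.15910) = 2.86677 g.
C = m/V = 2.86677/7.67031 = 0.373749 g/m³.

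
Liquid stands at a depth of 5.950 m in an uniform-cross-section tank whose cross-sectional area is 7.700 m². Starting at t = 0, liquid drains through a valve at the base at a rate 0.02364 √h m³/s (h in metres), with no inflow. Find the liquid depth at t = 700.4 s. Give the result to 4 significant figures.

1.861 m

With no inflow, A dh/dt = −0.02364 √h.
Separate and integrate: 2(√h − √h₀) = −(0.02364/A) t.
√h = √5.950 − 0.02364·700.4/(2·7.700) = 2.43926 − 1.07516 = 1.36410.
h = 1.36410² = 1.86078 m.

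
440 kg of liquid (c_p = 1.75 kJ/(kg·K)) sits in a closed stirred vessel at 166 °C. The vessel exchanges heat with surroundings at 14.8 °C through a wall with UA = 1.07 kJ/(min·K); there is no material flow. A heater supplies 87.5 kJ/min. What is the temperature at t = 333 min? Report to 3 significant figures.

M c_p dT/dt = −UA(T − T_amb) + Q̇.
dT/dt = (T_ss − T)/τ with T_ss = T_amb + Q̇/UA = 14.8 + 87.5/1.07 = 96.576 °C, τ = M c_p/UA = 440·1.75/1.07 = 719.63 min.
T approaches T_ss exponentially: T(t) = T_ss + (T₀ − T_ss) e^(−t/τ).
T(333) = 96.576 + (69.424)·0.62956 = 140.28 °C.

140 °C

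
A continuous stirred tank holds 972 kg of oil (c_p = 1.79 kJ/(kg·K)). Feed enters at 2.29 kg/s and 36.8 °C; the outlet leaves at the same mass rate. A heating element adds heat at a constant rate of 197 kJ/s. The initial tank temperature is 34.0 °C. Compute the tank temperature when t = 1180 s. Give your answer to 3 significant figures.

M c_p dT/dt = ṁ c_p (T_in − T) + Q̇.
τ = M/ṁ = 424.45 s; T_ss = T_in + Q̇/(ṁ c_p) = 36.8 + 197/(2.29·1.79) = 84.859 °C.
T approaches T_ss exponentially: T(t) = T_ss + (T₀ − T_ss) e^(−t/τ).
T(1180) = 84.859 + (-50.859)·e^(−1180/424.45) = 84.859 + (-50.859)·0.062036 = 81.704 °C.

81.7 °C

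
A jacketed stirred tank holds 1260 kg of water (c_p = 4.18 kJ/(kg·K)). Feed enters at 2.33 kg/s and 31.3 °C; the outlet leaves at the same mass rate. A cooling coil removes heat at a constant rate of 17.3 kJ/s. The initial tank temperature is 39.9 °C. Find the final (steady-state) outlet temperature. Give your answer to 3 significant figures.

First-law balance (no shaft work): M c_p dT/dt = ṁ c_p (T_in − T) − 17.3.
At steady state dT/dt = 0 ⇒ T_ss = T_in − Q̇/(ṁ c_p) = 31.3 − 17.3/(2.33·4.18) = 29.524 °C.

29.5 °C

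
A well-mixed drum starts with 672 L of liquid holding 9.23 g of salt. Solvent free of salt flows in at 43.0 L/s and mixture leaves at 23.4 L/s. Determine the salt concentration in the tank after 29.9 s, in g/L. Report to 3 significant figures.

0.00347 g/L

Total volume: dV/dt = Q_in − Q_out = 19.600 L/s, so V(t) = 672 + 19.600 t and V(29.9) = 1258.0 L.
Species balance (pure solvent in): dm/dt = −Q_out · m/V(t).
dm/m = −Q_out dt/(V₀ + 19.600 t); integrating gives ln(m/m₀) = −(Q_out/(Q_in−Q_out)) ln(V/V₀).
m = m₀ (V₀/V)^(Q_out/(Q_in−Q_out)) = 9.23 × (672/1258.0)^(1.1939) = 4.3660 g.
C = m/V = 4.3660/1258.0 = 0.0034704 g/L.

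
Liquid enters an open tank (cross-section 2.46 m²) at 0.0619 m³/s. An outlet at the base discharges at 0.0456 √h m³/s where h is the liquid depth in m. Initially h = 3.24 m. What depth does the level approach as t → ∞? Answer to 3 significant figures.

Level balance: A dh/dt = 0.0619 − 0.0456 √h. Setting dh/dt = 0:
Q_in = 0.0456 √h_ss ⇒ √h_ss = 0.0619/0.0456 = 1.3575.
h_ss = 1.3575² = 1.8427 m. (Since h₀ = 3.24 m > h_ss, the level will fall toward this value.)

1.84 m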